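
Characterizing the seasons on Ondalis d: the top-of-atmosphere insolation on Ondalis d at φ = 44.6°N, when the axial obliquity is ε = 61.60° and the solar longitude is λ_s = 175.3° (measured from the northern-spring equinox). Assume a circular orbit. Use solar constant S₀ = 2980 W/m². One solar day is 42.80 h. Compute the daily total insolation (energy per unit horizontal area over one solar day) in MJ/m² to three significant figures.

116 MJ/m²

Solar declination: sin δ = sin ε · sin λ_s = sin 61.60° × sin 175.3° = 0.07208, so δ = +4.133°.
cos H₀ = −tan(+44.6°) tan(+4.133°) = -0.0713, H₀ = 1.6421 rad.
Bracket: H₀ sin φ sin δ + cos φ cos δ sin H₀ = 1.6421×0.70215×0.07208 + 0.71203×0.99740×0.99746 = 0.083108 + 0.708375 = 0.791483.
Q̄ = (S₀/π) × [bracket] = (2980/π) × 0.791483 = 750.77 W/m².
Daily total = Q̄ × 42.80 h × 3600 s/h = 750.77 × 42.80 × 3600 / 10⁶ = 115.7 MJ/m².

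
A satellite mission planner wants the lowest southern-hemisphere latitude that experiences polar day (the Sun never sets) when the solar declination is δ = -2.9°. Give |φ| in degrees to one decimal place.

Polar day requires cos H₀ = −tan φ tan δ ≤ −1, i.e. tan φ tan δ ≥ 1.
The boundary is |tan φ| · |tan δ| = 1, so |φ| = 90° − |δ| = 90° − 2.9° = 87.1° in the southern hemisphere.

|φ| = 87.1°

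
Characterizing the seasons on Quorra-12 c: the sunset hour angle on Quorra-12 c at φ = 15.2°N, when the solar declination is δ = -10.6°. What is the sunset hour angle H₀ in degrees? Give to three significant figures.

cos H₀ = −tan φ · tan δ = −tan(+15.2°) × tan(-10.600°) = 0.0508, so H₀ = 1.5199 rad = 87.09°.

H₀ = 87.1°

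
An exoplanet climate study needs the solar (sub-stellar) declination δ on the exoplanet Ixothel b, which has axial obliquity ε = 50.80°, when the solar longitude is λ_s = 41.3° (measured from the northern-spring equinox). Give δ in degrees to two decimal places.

δ = +30.76°

sin δ = sin ε · sin λ_s = sin 50.80° × sin 41.3° = 0.511465.
δ = arcsin(0.511465) = +30.76°.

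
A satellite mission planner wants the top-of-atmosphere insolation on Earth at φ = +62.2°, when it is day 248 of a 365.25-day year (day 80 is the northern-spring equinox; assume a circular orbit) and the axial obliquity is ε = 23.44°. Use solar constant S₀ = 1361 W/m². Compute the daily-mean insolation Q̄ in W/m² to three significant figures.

Q̄ ≈ 264 W/m²

Solar longitude: λ_s = 360° × (248 − 80)/365.25 = 165.585°.
sin δ = sin 23.44° × sin 165.585° = 0.09903, so δ = +5.683°.
cos H₀ = −tan(+62.2°) tan(+5.683°) = -0.1887, H₀ = 1.7607 rad.
Bracket: H₀ sin φ sin δ + cos φ cos δ sin H₀ = 1.7607×0.88458×0.09903 + 0.46639×0.99508×0.98203 = 0.154237 + 0.455756 = 0.609993.
Q̄ = (S₀/π) × [bracket] = (1361/π) × 0.609993 = 264.3 W/m².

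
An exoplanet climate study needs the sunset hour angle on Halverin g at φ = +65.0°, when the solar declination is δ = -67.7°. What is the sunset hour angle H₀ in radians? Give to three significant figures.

H₀ = 0.00 rad

cos H₀ = −tan φ · tan δ = 5.2288 ≥ 1, so the host star never rises (polar night) and H₀ = 0.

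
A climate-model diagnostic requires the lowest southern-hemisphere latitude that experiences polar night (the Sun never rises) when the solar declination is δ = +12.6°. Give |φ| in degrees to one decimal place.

|φ| = 77.4°

Polar night requires cos H₀ = −tan φ tan δ ≥ 1, i.e. tan φ tan δ ≤ −1.
The boundary is |tan φ| · |tan δ| = 1, so |φ| = 90° − |δ| = 90° − 12.6° = 77.4° in the southern hemisphere.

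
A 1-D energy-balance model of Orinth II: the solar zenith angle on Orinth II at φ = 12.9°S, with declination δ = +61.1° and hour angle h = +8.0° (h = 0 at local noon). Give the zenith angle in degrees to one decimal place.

cos θ_z = sin φ sin δ + cos φ cos δ cos h = -0.195448 + 0.466500 = 0.271052.
θ_z = arccos(0.271052) = 74.3°.

θ_z = 74.3°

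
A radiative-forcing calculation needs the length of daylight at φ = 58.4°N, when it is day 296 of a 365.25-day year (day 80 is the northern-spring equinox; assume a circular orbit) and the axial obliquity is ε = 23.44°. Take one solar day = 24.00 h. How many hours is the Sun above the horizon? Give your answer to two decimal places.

9.19 h

Solar longitude: λ_s = 360° × (296 − 80)/365.25 = 212.895°.
sin δ = sin 23.44° × sin 212.895° = -0.21604, so δ = -12.477°.
cos H₀ = −tan φ · tan δ = −tan(+58.4°) × tan(-12.477°) = 0.3597, so H₀ = 1.2029 rad = 68.92°.
Daylight = 2H₀/(2π) × 24.00 h = (1.2029/π) × 24.00 = 9.19 h.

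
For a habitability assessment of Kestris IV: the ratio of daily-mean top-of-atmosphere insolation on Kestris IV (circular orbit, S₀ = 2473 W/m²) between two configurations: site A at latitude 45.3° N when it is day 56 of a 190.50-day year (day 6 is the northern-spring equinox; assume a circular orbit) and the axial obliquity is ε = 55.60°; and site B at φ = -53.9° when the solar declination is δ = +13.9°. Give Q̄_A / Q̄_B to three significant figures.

— Configuration A (φ=+45.3°):
Solar longitude: λ_s = 360° × (56 − 6)/190.50 = 94.488°.
sin δ = sin 55.60° × sin 94.488° = 0.82258, so δ = +55.344°.
cos H₀ = −tan(+45.3°) tan(+55.344°) = -1.4618 ≤ −1 ⇒ polar day, H₀ = π.
Bracket: H₀ sin φ sin δ + cos φ cos δ sin H₀ = 3.1416×0.71080×0.82258 + 0.70339×0.56864×0.00000 = 1.836862 + 0.000000 = 1.836862.
Q̄ = (S₀/π) × [bracket] = (2473/π) × 1.836862 = 1445.9 W/m².
— Configuration B (φ=-53.9°):
cos H₀ = −tan(-53.9°) tan(+13.900°) = 0.3394, H₀ = 1.2245 rad.
Bracket: H₀ sin φ sin δ + cos φ cos δ sin H₀ = 1.2245×-0.80799×0.24023 + 0.58920×0.97072×0.94065 = -0.237680 + 0.538003 = 0.300323.
Q̄ = (S₀/π) × [bracket] = (2473/π) × 0.300323 = 236.41 W/m².
Ratio Q̄_A / Q̄_B = 1445.9 / 236.41 = 6.116.

Q̄_A / Q̄_B ≈ 6.12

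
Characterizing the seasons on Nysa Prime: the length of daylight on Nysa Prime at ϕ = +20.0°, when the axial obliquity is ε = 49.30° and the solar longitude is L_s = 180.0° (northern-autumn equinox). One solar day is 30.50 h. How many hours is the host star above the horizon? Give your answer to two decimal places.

15.25 h

Solar declination: sin δ = sin ε · sin L_s = sin 49.30° × sin 180.0° = 0.00000, so δ = +0.000°.
cos h₀ = −tan ϕ · tan δ = −tan(+20.0°) × tan(+0.000°) = -0.0000, so h₀ = 1.5708 rad = 90.00°.
Daylight = 2h₀/(2π) × 30.50 h = (1.5708/π) × 30.50 = 15.25 h.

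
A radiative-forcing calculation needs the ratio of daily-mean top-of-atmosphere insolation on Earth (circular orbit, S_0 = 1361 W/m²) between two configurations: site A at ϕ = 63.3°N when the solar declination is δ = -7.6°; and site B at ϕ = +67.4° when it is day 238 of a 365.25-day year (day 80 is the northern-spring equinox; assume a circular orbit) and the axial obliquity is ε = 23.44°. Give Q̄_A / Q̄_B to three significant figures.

— Configuration A (ϕ=+63.3°):
cos h₀ = −tan(+63.3°) tan(-7.600°) = 0.2653, h₀ = 1.3023 rad.
Bracket: h₀ sin ϕ sin δ + cos ϕ cos δ sin h₀ = 1.3023×0.89337×-0.13226 + 0.44932×0.99122×0.96417 = -0.153876 + 0.429417 = 0.275541.
Q̄ = (S_0/π) × [bracket] = (1361/π) × 0.275541 = 119.37 W/m².
— Configuration B (ϕ=+67.4°):
Solar longitude: L_s = 360° × (238 − 80)/365.25 = 155.729°.
sin δ = sin 23.44° × sin 155.729° = 0.16351, so δ = +9.411°.
cos h₀ = −tan(+67.4°) tan(+9.411°) = -0.3982, h₀ = 1.9803 rad.
Bracket: h₀ sin ϕ sin δ + cos ϕ cos δ sin h₀ = 1.9803×0.92321×0.16351 + 0.38430×0.98654×0.91731 = 0.298934 + 0.347777 = 0.646711.
Q̄ = (S_0/π) × [bracket] = (1361/π) × 0.646711 = 280.17 W/m².
Ratio Q̄_A / Q̄_B = 119.37 / 280.17 = 0.4261.

Q̄_A / Q̄_B ≈ 0.426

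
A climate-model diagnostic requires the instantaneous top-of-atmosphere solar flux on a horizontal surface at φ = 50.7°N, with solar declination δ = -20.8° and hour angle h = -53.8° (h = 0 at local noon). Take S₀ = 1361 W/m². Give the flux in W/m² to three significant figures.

102 W/m²

cos θ_z = sin φ sin δ + cos φ cos δ cos h = -0.274796 + 0.349698 = 0.074902.
Flux = S₀ · cos θ_z = 1361 × 0.074902 = 101.9 W/m².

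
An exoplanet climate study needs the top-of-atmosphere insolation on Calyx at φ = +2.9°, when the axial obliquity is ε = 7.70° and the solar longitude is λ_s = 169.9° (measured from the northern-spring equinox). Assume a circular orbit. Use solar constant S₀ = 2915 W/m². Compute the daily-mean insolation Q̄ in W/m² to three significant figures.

Q̄ ≈ 928 W/m²

Solar declination: sin δ = sin ε · sin λ_s = sin 7.70° × sin 169.9° = 0.02350, so δ = +1.346°.
cos H₀ = −tan(+2.9°) tan(+1.346°) = -0.0012, H₀ = 1.5720 rad.
Bracket: H₀ sin φ sin δ + cos φ cos δ sin H₀ = 1.5720×0.05059×0.02350 + 0.99872×0.99972×1.00000 = 0.001869 + 0.998440 = 1.000309.
Q̄ = (S₀/π) × [bracket] = (2915/π) × 1.000309 = 928.2 W/m².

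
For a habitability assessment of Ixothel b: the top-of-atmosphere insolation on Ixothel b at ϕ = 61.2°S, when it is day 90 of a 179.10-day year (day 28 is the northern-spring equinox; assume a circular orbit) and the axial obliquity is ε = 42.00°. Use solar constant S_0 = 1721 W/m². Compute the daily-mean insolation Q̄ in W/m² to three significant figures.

Q̄ ≈ 0.00 W/m²

Solar longitude: L_s = 360° × (90 − 28)/179.10 = 124.623°.
sin δ = sin 42.00° × sin 124.623° = 0.55063, so δ = +33.410°.
cos h₀ = −tan(-61.2°) tan(+33.410°) = 1.1999 ≥ 1 ⇒ polar night, h₀ = 0 and Q̄ = 0.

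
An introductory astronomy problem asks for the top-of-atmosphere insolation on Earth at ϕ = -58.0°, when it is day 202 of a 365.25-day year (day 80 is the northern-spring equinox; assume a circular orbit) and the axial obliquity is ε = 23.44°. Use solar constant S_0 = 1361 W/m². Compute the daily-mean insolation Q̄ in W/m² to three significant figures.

Solar longitude: L_s = 360° × (202 − 80)/365.25 = 120.246°.
sin δ = sin 23.44° × sin 120.246° = 0.34364, so δ = +20.099°.
cos h₀ = −tan(-58.0°) tan(+20.099°) = 0.5856, h₀ = 0.9452 rad.
Bracket: h₀ sin ϕ sin δ + cos ϕ cos δ sin h₀ = 0.9452×-0.84805×0.34364 + 0.52992×0.93910×0.81060 = -0.275454 + 0.403393 = 0.127939.
Q̄ = (S_0/π) × [bracket] = (1361/π) × 0.127939 = 55.43 W/m².

Q̄ ≈ 55.4 W/m²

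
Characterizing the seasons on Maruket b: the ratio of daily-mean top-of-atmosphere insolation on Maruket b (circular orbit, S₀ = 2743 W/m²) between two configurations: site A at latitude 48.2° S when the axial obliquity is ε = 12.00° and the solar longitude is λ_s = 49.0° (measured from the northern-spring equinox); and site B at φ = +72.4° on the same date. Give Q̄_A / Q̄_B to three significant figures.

Q̄_A / Q̄_B ≈ 0.848

— Configuration A (φ=-48.2°):
Solar declination: sin δ = sin ε · sin λ_s = sin 12.00° × sin 49.0° = 0.15691, so δ = +9.028°.
cos H₀ = −tan(-48.2°) tan(+9.028°) = 0.1777, H₀ = 1.3921 rad.
Bracket: H₀ sin φ sin δ + cos φ cos δ sin H₀ = 1.3921×-0.74548×0.15691 + 0.66653×0.98761×0.98408 = -0.162838 + 0.647792 = 0.484954.
Q̄ = (S₀/π) × [bracket] = (2743/π) × 0.484954 = 423.42 W/m².
— Configuration B (φ=+72.4°):
cos H₀ = −tan(+72.4°) tan(+9.028°) = -0.5009, H₀ = 2.0954 rad.
Bracket: H₀ sin φ sin δ + cos φ cos δ sin H₀ = 2.0954×0.95319×0.15691 + 0.30237×0.98761×0.86553 = 0.313399 + 0.258468 = 0.571867.
Q̄ = (S₀/π) × [bracket] = (2743/π) × 0.571867 = 499.31 W/m².
Ratio Q̄_A / Q̄_B = 423.42 / 499.31 = 0.8480.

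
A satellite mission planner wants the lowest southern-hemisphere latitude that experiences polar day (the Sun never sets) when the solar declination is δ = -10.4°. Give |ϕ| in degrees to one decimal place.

Polar day requires cos h₀ = −tan ϕ tan δ ≤ −1, i.e. tan ϕ tan δ ≥ 1.
The boundary is |tan ϕ| · |tan δ| = 1, so |ϕ| = 90° − |δ| = 90° − 10.4° = 79.6° in the southern hemisphere.

|ϕ| = 79.6°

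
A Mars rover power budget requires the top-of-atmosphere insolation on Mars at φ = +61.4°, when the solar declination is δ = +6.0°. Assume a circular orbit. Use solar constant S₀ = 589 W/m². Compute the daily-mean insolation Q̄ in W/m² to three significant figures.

cos H₀ = −tan(+61.4°) tan(+6.000°) = -0.1928, H₀ = 1.7648 rad.
Bracket: H₀ sin φ sin δ + cos φ cos δ sin H₀ = 1.7648×0.87798×0.10453 + 0.47869×0.99452×0.98124 = 0.161965 + 0.467136 = 0.629101.
Q̄ = (S₀/π) × [bracket] = (589/π) × 0.629101 = 117.9 W/m².

Q̄ ≈ 118 W/m²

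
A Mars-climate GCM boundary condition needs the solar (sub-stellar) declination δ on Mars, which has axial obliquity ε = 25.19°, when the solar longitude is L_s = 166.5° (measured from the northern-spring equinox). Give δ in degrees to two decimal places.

δ = +5.70°

sin δ = sin ε · sin L_s = sin 25.19° × sin 166.5° = 0.099359.
δ = arcsin(0.099359) = +5.70°.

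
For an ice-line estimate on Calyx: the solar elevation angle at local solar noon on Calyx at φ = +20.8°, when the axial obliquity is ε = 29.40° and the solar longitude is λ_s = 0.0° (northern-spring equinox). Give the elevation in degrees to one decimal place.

Solar declination: sin δ = sin ε · sin λ_s = sin 29.40° × sin 0.0° = 0.00000, so δ = +0.000°.
At local noon the hour angle is zero, so the zenith angle equals |φ − δ| = |+20.8° − (+0.000°)| = 20.800°.
Elevation = 90° − 20.800° = 69.2°.

69.2°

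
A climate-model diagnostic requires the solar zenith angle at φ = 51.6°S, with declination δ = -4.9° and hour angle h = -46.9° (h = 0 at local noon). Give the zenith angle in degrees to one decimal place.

cos θ_z = sin φ sin δ + cos φ cos δ cos h = 0.066941 + 0.422863 = 0.489804.
θ_z = arccos(0.489804) = 60.7°.

θ_z = 60.7°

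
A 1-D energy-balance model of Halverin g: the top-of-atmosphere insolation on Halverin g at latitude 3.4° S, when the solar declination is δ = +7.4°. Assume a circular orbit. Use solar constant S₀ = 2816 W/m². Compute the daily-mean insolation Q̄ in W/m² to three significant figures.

cos H₀ = −tan(-3.4°) tan(+7.400°) = 0.0077, H₀ = 1.5631 rad.
Bracket: H₀ sin φ sin δ + cos φ cos δ sin H₀ = 1.5631×-0.05931×0.12880 + 0.99824×0.99167×0.99997 = -0.011941 + 0.989895 = 0.977954.
Q̄ = (S₀/π) × [bracket] = (2816/π) × 0.977954 = 876.6 W/m².

Q̄ ≈ 877 W/m²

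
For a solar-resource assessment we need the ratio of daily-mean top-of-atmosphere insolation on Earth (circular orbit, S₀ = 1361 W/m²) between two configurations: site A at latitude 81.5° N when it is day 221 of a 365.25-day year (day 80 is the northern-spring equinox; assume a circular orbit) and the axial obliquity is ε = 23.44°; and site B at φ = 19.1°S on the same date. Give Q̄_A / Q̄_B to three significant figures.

— Configuration A (φ=+81.5°):
Solar longitude: λ_s = 360° × (221 − 80)/365.25 = 138.973°.
sin δ = sin 23.44° × sin 138.973° = 0.26111, so δ = +15.136°.
cos H₀ = −tan(+81.5°) tan(+15.136°) = -1.8099 ≤ −1 ⇒ polar day, H₀ = π.
Bracket: H₀ sin φ sin δ + cos φ cos δ sin H₀ = 3.1416×0.98902×0.26111 + 0.14781×0.96531×0.00000 = 0.811296 + 0.000000 = 0.811296.
Q̄ = (S₀/π) × [bracket] = (1361/π) × 0.811296 = 351.47 W/m².
— Configuration B (φ=-19.1°):
cos H₀ = −tan(-19.1°) tan(+15.136°) = 0.0937, H₀ = 1.4770 rad.
Bracket: H₀ sin φ sin δ + cos φ cos δ sin H₀ = 1.4770×-0.32722×0.26111 + 0.94495×0.96531×0.99560 = -0.126195 + 0.908156 = 0.781961.
Q̄ = (S₀/π) × [bracket] = (1361/π) × 0.781961 = 338.76 W/m².
Ratio Q̄_A / Q̄_B = 351.47 / 338.76 = 1.038.

Q̄_A / Q̄_B ≈ 1.04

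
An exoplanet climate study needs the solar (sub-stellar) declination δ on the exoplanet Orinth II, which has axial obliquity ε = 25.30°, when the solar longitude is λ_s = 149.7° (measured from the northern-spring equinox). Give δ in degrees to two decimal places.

sin δ = sin ε · sin λ_s = sin 25.30° × sin 149.7° = 0.215614.
δ = arcsin(0.215614) = +12.45°.

δ = +12.45°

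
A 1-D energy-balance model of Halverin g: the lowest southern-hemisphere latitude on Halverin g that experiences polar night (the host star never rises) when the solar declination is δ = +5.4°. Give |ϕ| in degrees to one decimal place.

|ϕ| = 84.6°

Polar night requires cos h₀ = −tan ϕ tan δ ≥ 1, i.e. tan ϕ tan δ ≤ −1.
The boundary is |tan ϕ| · |tan δ| = 1, so |ϕ| = 90° − |δ| = 90° − 5.4° = 84.6° in the southern hemisphere.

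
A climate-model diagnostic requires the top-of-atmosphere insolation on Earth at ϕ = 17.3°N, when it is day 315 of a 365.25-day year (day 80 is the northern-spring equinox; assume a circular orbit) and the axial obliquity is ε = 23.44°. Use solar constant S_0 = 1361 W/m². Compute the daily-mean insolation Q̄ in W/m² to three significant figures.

Q̄ ≈ 332 W/m²

Solar longitude: L_s = 360° × (315 − 80)/365.25 = 231.622°.
sin δ = sin 23.44° × sin 231.622° = -0.31184, so δ = -18.170°.
cos h₀ = −tan(+17.3°) tan(-18.170°) = 0.1022, h₀ = 1.4684 rad.
Bracket: h₀ sin ϕ sin δ + cos ϕ cos δ sin h₀ = 1.4684×0.29737×-0.31184 + 0.95476×0.95013×0.99476 = -0.136167 + 0.902393 = 0.766226.
Q̄ = (S_0/π) × [bracket] = (1361/π) × 0.766226 = 331.9 W/m².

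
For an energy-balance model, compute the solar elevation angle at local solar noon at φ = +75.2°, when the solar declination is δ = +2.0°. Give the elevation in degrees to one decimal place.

At local noon the hour angle is zero, so the zenith angle equals |φ − δ| = |+75.2° − (+2.000°)| = 73.200°.
Elevation = 90° − 73.200° = 16.8°.

16.8°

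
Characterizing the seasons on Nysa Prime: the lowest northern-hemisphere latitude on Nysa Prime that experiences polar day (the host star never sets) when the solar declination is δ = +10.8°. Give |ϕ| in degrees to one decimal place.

|ϕ| = 79.2°

Polar day requires cos h₀ = −tan ϕ tan δ ≤ −1, i.e. tan ϕ tan δ ≥ 1.
The boundary is |tan ϕ| · |tan δ| = 1, so |ϕ| = 90° − |δ| = 90° − 10.8° = 79.2° in the northern hemisphere.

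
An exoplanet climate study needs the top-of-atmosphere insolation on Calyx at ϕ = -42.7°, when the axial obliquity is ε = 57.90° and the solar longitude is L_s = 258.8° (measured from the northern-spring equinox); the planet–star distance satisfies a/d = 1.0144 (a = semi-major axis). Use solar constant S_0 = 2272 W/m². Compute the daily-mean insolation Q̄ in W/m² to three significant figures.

Q̄ ≈ 1.32e+03 W/m²

Solar declination: sin δ = sin ε · sin L_s = sin 57.90° × sin 258.8° = -0.83099, so δ = -56.200°.
cos h₀ = −tan(-42.7°) tan(-56.200°) = -1.3784 ≤ −1 ⇒ polar day, h₀ = π.
Bracket: h₀ sin ϕ sin δ + cos ϕ cos δ sin h₀ = 3.1416×-0.67816×-0.83099 + 0.73491×0.55629×0.00000 = 1.770430 + 0.000000 = 1.770430.
Inverse-square distance factor (a/d)² = 1.0144² = 1.029007.
Q̄ = (S_0/π) × 1.029007 × [bracket] = (2272/π) × 1.029007 × 1.770430 = 1318 W/m².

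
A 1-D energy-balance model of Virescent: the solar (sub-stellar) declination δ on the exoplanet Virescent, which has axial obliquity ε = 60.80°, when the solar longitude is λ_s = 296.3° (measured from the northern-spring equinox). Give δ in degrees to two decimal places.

sin δ = sin ε · sin λ_s = sin 60.80° × sin 296.3° = -0.782563.
δ = arcsin(-0.782563) = -51.50°.

δ = -51.50°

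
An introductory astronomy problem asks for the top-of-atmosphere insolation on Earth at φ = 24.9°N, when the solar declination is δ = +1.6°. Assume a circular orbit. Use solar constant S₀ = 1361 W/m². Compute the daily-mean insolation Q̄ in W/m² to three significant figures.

cos H₀ = −tan(+24.9°) tan(+1.600°) = -0.0130, H₀ = 1.5838 rad.
Bracket: H₀ sin φ sin δ + cos φ cos δ sin H₀ = 1.5838×0.42104×0.02792 + 0.90704×0.99961×0.99992 = 0.018618 + 0.906614 = 0.925232.
Q̄ = (S₀/π) × [bracket] = (1361/π) × 0.925232 = 400.8 W/m².

Q̄ ≈ 401 W/m²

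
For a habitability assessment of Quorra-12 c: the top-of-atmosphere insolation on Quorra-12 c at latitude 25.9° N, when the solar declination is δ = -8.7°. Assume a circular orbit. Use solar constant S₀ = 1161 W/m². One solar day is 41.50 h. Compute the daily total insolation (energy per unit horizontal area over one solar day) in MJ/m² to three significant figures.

43.5 MJ/m²

cos H₀ = −tan(+25.9°) tan(-8.700°) = 0.0743, H₀ = 1.4964 rad.
Bracket: H₀ sin φ sin δ + cos φ cos δ sin H₀ = 1.4964×0.43680×-0.15126 + 0.89956×0.98849×0.99724 = -0.098868 + 0.886752 = 0.787884.
Q̄ = (S₀/π) × [bracket] = (1161/π) × 0.787884 = 291.17 W/m².
Daily total = Q̄ × 41.50 h × 3600 s/h = 291.17 × 41.50 × 3600 / 10⁶ = 43.50 MJ/m².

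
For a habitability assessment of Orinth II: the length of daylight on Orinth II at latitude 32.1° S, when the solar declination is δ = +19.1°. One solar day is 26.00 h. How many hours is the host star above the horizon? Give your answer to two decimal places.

11.19 h

cos H₀ = −tan φ · tan δ = −tan(-32.1°) × tan(+19.100°) = 0.2172, so H₀ = 1.3518 rad = 77.45°.
Daylight = 2H₀/(2π) × 26.00 h = (1.3518/π) × 26.00 = 11.19 h.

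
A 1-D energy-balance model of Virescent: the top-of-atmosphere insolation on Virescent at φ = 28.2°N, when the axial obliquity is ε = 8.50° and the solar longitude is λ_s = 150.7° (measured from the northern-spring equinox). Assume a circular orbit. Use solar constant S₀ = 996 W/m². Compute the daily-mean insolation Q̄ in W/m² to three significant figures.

Solar declination: sin δ = sin ε · sin λ_s = sin 8.50° × sin 150.7° = 0.07234, so δ = +4.148°.
cos H₀ = −tan(+28.2°) tan(+4.148°) = -0.0389, H₀ = 1.6097 rad.
Bracket: H₀ sin φ sin δ + cos φ cos δ sin H₀ = 1.6097×0.47255×0.07234 + 0.88130×0.99738×0.99924 = 0.055026 + 0.878323 = 0.933349.
Q̄ = (S₀/π) × [bracket] = (996/π) × 0.933349 = 295.9 W/m².

Q̄ ≈ 296 W/m²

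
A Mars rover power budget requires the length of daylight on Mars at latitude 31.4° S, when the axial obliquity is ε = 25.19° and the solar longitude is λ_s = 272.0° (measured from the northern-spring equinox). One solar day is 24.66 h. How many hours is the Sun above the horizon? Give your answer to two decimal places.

14.61 h

Solar declination: sin δ = sin ε · sin λ_s = sin 25.19° × sin 272.0° = -0.42536, so δ = -25.174°.
cos H₀ = −tan φ · tan δ = −tan(-31.4°) × tan(-25.174°) = -0.2869, so H₀ = 1.8618 rad = 106.67°.
Daylight = 2H₀/(2π) × 24.66 h = (1.8618/π) × 24.66 = 14.61 h.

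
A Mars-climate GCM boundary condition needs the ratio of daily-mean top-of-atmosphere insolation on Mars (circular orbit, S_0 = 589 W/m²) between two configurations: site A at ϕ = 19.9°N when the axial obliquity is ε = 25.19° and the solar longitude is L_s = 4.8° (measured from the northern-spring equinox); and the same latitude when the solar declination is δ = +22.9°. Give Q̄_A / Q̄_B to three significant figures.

— Configuration A (ϕ=+19.9°):
Solar declination: sin δ = sin ε · sin L_s = sin 25.19° × sin 4.8° = 0.03562, so δ = +2.041°.
cos h₀ = −tan(+19.9°) tan(+2.041°) = -0.0129, h₀ = 1.5837 rad.
Bracket: h₀ sin ϕ sin δ + cos ϕ cos δ sin h₀ = 1.5837×0.34038×0.03562 + 0.94029×0.99937×0.99992 = 0.019201 + 0.939622 = 0.958823.
Q̄ = (S_0/π) × [bracket] = (589/π) × 0.958823 = 179.76 W/m².
— Configuration B (ϕ=+19.9°):
cos h₀ = −tan(+19.9°) tan(+22.900°) = -0.1529, h₀ = 1.7243 rad.
Bracket: h₀ sin ϕ sin δ + cos ϕ cos δ sin h₀ = 1.7243×0.34038×0.38912 + 0.94029×0.92119×0.98824 = 0.228381 + 0.855999 = 1.084380.
Q̄ = (S_0/π) × [bracket] = (589/π) × 1.084380 = 203.30 W/m².
Ratio Q̄_A / Q̄_B = 179.76 / 203.30 = 0.8842.

Q̄_A / Q̄_B ≈ 0.884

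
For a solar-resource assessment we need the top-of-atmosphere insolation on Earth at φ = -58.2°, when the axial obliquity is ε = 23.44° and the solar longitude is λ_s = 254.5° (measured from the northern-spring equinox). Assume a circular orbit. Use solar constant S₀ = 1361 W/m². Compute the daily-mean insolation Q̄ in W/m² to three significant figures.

Q̄ ≈ 482 W/m²

Solar declination: sin δ = sin ε · sin λ_s = sin 23.44° × sin 254.5° = -0.38332, so δ = -22.540°.
cos H₀ = −tan(-58.2°) tan(-22.540°) = -0.6694, H₀ = 2.3041 rad.
Bracket: H₀ sin φ sin δ + cos φ cos δ sin H₀ = 2.3041×-0.84989×-0.38332 + 0.52696×0.92362×0.74294 = 0.750629 + 0.361597 = 1.112226.
Q̄ = (S₀/π) × [bracket] = (1361/π) × 1.112226 = 481.8 W/m².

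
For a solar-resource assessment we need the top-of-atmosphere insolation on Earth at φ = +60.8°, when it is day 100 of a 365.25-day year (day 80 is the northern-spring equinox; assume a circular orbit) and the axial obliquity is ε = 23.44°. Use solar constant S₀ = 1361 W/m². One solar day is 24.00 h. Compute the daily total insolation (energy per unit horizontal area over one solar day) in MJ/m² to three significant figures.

25.5 MJ/m²

Solar longitude: λ_s = 360° × (100 − 80)/365.25 = 19.713°.
sin δ = sin 23.44° × sin 19.713° = 0.13417, so δ = +7.711°.
cos H₀ = −tan(+60.8°) tan(+7.711°) = -0.2423, H₀ = 1.8155 rad.
Bracket: H₀ sin φ sin δ + cos φ cos δ sin H₀ = 1.8155×0.87292×0.13417 + 0.48786×0.99096×0.97021 = 0.212631 + 0.469048 = 0.681679.
Q̄ = (S₀/π) × [bracket] = (1361/π) × 0.681679 = 295.32 W/m².
Daily total = Q̄ × 24.00 h × 3600 s/h = 295.32 × 24.00 × 3600 / 10⁶ = 25.52 MJ/m².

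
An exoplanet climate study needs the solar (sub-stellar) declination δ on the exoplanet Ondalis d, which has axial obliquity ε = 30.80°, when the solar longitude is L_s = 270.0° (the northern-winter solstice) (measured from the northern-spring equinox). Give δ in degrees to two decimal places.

sin δ = sin ε · sin L_s = sin 30.80° × sin 270.0° = -0.512043.
δ = arcsin(-0.512043) = -30.80°.

δ = -30.80°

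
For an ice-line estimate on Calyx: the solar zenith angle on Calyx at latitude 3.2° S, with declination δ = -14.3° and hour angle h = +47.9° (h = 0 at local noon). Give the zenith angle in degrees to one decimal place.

θ_z = 48.5°

cos θ_z = sin φ sin δ + cos φ cos δ cos h = 0.013788 + 0.648641 = 0.662429.
θ_z = arccos(0.662429) = 48.5°.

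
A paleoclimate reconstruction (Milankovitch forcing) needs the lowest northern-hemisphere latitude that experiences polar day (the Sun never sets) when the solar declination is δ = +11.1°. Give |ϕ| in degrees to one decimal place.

|ϕ| = 78.9°

Polar day requires cos h₀ = −tan ϕ tan δ ≤ −1, i.e. tan ϕ tan δ ≥ 1.
The boundary is |tan ϕ| · |tan δ| = 1, so |ϕ| = 90° − |δ| = 90° − 11.1° = 78.9° in the northern hemisphere.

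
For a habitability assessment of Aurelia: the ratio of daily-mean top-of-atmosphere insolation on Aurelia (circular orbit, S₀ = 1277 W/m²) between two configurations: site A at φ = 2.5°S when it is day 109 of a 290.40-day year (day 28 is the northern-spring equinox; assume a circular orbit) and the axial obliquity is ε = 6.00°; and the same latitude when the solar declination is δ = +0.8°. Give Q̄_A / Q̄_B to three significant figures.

— Configuration A (φ=-2.5°):
Solar longitude: λ_s = 360° × (109 − 28)/290.40 = 100.413°.
sin δ = sin 6.00° × sin 100.413° = 0.10281, so δ = +5.901°.
cos H₀ = −tan(-2.5°) tan(+5.901°) = 0.0045, H₀ = 1.5663 rad.
Bracket: H₀ sin φ sin δ + cos φ cos δ sin H₀ = 1.5663×-0.04362×0.10281 + 0.99905×0.99470×0.99999 = -0.007024 + 0.993745 = 0.986721.
Q̄ = (S₀/π) × [bracket] = (1277/π) × 0.986721 = 401.08 W/m².
— Configuration B (φ=-2.5°):
cos H₀ = −tan(-2.5°) tan(+0.800°) = 0.0006, H₀ = 1.5702 rad.
Bracket: H₀ sin φ sin δ + cos φ cos δ sin H₀ = 1.5702×-0.04362×0.01396 + 0.99905×0.99990×1.00000 = -0.000956 + 0.998950 = 0.997994.
Q̄ = (S₀/π) × [bracket] = (1277/π) × 0.997994 = 405.67 W/m².
Ratio Q̄_A / Q̄_B = 401.08 / 405.67 = 0.9887.

Q̄_A / Q̄_B ≈ 0.989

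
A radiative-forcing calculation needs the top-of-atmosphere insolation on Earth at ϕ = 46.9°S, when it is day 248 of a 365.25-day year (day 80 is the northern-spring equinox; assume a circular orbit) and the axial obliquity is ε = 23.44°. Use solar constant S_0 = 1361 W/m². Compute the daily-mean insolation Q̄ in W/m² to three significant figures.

Solar longitude: L_s = 360° × (248 − 80)/365.25 = 165.585°.
sin δ = sin 23.44° × sin 165.585° = 0.09903, so δ = +5.683°.
cos h₀ = −tan(-46.9°) tan(+5.683°) = 0.1063, h₀ = 1.4643 rad.
Bracket: h₀ sin ϕ sin δ + cos ϕ cos δ sin h₀ = 1.4643×-0.73016×0.09903 + 0.68327×0.99508×0.99433 = -0.105880 + 0.676053 = 0.570173.
Q̄ = (S_0/π) × [bracket] = (1361/π) × 0.570173 = 247.0 W/m².

Q̄ ≈ 247 W/m²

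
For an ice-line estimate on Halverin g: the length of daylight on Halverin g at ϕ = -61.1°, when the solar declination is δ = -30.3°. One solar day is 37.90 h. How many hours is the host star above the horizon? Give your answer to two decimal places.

37.90 h

Sunrise equation: cos h₀ = −tan ϕ · tan δ = -1.0586 ≤ −1, so the host star never sets (polar day) and h₀ = π.
Daylight = 2h₀/(2π) × 37.90 h = (3.1416/π) × 37.90 = 37.90 h.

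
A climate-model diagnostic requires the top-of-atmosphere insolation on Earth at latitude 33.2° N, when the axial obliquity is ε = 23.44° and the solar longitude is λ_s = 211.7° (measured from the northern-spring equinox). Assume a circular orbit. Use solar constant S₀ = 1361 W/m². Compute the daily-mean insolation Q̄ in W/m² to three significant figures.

Solar declination: sin δ = sin ε · sin λ_s = sin 23.44° × sin 211.7° = -0.20903, so δ = -12.065°.
cos H₀ = −tan(+33.2°) tan(-12.065°) = 0.1399, H₀ = 1.4305 rad.
Bracket: H₀ sin φ sin δ + cos φ cos δ sin H₀ = 1.4305×0.54756×-0.20903 + 0.83676×0.97791×0.99017 = -0.163730 + 0.810232 = 0.646502.
Q̄ = (S₀/π) × [bracket] = (1361/π) × 0.646502 = 280.1 W/m².

Q̄ ≈ 280 W/m²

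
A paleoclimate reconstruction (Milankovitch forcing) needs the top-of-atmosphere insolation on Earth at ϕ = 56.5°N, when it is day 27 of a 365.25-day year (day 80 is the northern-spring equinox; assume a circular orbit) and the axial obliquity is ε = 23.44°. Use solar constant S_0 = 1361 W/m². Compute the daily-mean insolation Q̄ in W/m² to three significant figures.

Solar longitude: L_s = 360° × (27 − 80)/365.25 = -52.238°, i.e. -52.238° + 360° = 307.762°.
sin δ = sin 23.44° × sin 307.762° = -0.31448, so δ = -18.329°.
cos h₀ = −tan(+56.5°) tan(-18.329°) = 0.5005, h₀ = 1.0466 rad.
Bracket: h₀ sin ϕ sin δ + cos ϕ cos δ sin h₀ = 1.0466×0.83389×-0.31448 + 0.55194×0.94927×0.86573 = -0.274462 + 0.453591 = 0.179129.
Q̄ = (S_0/π) × [bracket] = (1361/π) × 0.179129 = 77.60 W/m².

Q̄ ≈ 77.6 W/m²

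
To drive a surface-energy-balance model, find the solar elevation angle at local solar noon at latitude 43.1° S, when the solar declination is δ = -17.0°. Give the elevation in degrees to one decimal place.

63.9°

At local noon the hour angle is zero, so the zenith angle equals |ϕ − δ| = |-43.1° − (-17.000°)| = 26.100°.
Elevation = 90° − 26.100° = 63.9°.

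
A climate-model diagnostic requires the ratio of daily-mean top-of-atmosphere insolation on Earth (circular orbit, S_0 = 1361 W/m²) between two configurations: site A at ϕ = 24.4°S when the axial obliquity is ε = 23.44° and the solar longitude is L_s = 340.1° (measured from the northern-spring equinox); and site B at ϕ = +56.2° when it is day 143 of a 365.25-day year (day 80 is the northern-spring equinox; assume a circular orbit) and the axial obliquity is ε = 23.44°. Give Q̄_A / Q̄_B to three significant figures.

— Configuration A (ϕ=-24.4°):
Solar declination: sin δ = sin ε · sin L_s = sin 23.44° × sin 340.1° = -0.13540, so δ = -7.782°.
cos h₀ = −tan(-24.4°) tan(-7.782°) = -0.0620, h₀ = 1.6328 rad.
Bracket: h₀ sin ϕ sin δ + cos ϕ cos δ sin h₀ = 1.6328×-0.41310×-0.13540 + 0.91068×0.99079×0.99808 = 0.091329 + 0.900560 = 0.991889.
Q̄ = (S_0/π) × [bracket] = (1361/π) × 0.991889 = 429.71 W/m².
— Configuration B (ϕ=+56.2°):
Solar longitude: L_s = 360° × (143 − 80)/365.25 = 62.094°.
sin δ = sin 23.44° × sin 62.094° = 0.35153, so δ = +20.581°.
cos h₀ = −tan(+56.2°) tan(+20.581°) = -0.5609, h₀ = 2.1663 rad.
Bracket: h₀ sin ϕ sin δ + cos ϕ cos δ sin h₀ = 2.1663×0.83098×0.35153 + 0.55630×0.93618×0.82787 = 0.632807 + 0.431152 = 1.063959.
Q̄ = (S_0/π) × [bracket] = (1361/π) × 1.063959 = 460.93 W/m².
Ratio Q̄_A / Q̄_B = 429.71 / 460.93 = 0.9323.

Q̄_A / Q̄_B ≈ 0.932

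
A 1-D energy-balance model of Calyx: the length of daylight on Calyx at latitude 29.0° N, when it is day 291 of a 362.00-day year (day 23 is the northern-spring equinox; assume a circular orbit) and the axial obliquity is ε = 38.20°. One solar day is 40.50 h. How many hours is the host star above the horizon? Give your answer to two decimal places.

Solar longitude: λ_s = 360° × (291 − 23)/362.00 = 266.519°.
sin δ = sin 38.20° × sin 266.519° = -0.61727, so δ = -38.117°.
cos H₀ = −tan φ · tan δ = −tan(+29.0°) × tan(-38.117°) = 0.4349, so H₀ = 1.1209 rad = 64.22°.
Daylight = 2H₀/(2π) × 40.50 h = (1.1209/π) × 40.50 = 14.45 h.

14.45 h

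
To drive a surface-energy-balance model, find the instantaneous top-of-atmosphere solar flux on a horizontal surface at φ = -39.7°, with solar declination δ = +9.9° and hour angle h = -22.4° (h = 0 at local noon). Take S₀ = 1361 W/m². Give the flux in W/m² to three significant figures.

cos θ_z = sin φ sin δ + cos φ cos δ cos h = -0.109823 + 0.700753 = 0.590930.
Flux = S₀ · cos θ_z = 1361 × 0.590930 = 804.3 W/m².

804 W/m²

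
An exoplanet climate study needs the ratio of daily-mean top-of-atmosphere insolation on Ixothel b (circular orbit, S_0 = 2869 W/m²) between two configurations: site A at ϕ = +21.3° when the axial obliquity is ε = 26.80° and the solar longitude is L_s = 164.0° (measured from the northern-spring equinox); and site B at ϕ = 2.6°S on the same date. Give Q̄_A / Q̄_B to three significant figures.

Q̄_A / Q̄_B ≈ 1.01

— Configuration A (ϕ=+21.3°):
Solar declination: sin δ = sin ε · sin L_s = sin 26.80° × sin 164.0° = 0.12428, so δ = +7.139°.
cos h₀ = −tan(+21.3°) tan(+7.139°) = -0.0488, h₀ = 1.6196 rad.
Bracket: h₀ sin ϕ sin δ + cos ϕ cos δ sin h₀ = 1.6196×0.36325×0.12428 + 0.93169×0.99225×0.99881 = 0.073116 + 0.923369 = 0.996485.
Q̄ = (S_0/π) × [bracket] = (2869/π) × 0.996485 = 910.02 W/m².
— Configuration B (ϕ=-2.6°):
cos h₀ = −tan(-2.6°) tan(+7.139°) = 0.0057, h₀ = 1.5651 rad.
Bracket: h₀ sin ϕ sin δ + cos ϕ cos δ sin h₀ = 1.5651×-0.04536×0.12428 + 0.99897×0.99225×0.99998 = -0.008823 + 0.991208 = 0.982385.
Q̄ = (S_0/π) × [bracket] = (2869/π) × 0.982385 = 897.14 W/m².
Ratio Q̄_A / Q̄_B = 910.02 / 897.14 = 1.014.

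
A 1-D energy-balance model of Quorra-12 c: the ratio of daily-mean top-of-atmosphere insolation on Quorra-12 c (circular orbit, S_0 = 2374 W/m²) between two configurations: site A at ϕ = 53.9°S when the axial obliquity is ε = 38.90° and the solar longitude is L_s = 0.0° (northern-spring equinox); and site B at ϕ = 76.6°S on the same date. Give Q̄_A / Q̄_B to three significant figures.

— Configuration A (ϕ=-53.9°):
Solar declination: sin δ = sin ε · sin L_s = sin 38.90° × sin 0.0° = 0.00000, so δ = +0.000°.
cos h₀ = −tan(-53.9°) tan(+0.000°) = 0.0000, h₀ = 1.5708 rad.
Bracket: h₀ sin ϕ sin δ + cos ϕ cos δ sin h₀ = 1.5708×-0.80799×0.00000 + 0.58920×1.00000×1.00000 = -0.000000 + 0.589200 = 0.589200.
Q̄ = (S_0/π) × [bracket] = (2374/π) × 0.589200 = 445.24 W/m².
— Configuration B (ϕ=-76.6°):
cos h₀ = −tan(-76.6°) tan(+0.000°) = 0.0000, h₀ = 1.5708 rad.
Bracket: h₀ sin ϕ sin δ + cos ϕ cos δ sin h₀ = 1.5708×-0.97278×0.00000 + 0.23175×1.00000×1.00000 = -0.000000 + 0.231750 = 0.231750.
Q̄ = (S_0/π) × [bracket] = (2374/π) × 0.231750 = 175.13 W/m².
Ratio Q̄_A / Q̄_B = 445.24 / 175.13 = 2.542.

Q̄_A / Q̄_B ≈ 2.54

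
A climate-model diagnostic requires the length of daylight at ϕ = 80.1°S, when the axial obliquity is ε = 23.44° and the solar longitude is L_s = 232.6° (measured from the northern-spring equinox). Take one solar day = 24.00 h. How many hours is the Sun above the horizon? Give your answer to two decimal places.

24.00 h

Solar declination: sin δ = sin ε · sin L_s = sin 23.44° × sin 232.6° = -0.31601, so δ = -18.422°.
Sunrise equation: cos h₀ = −tan ϕ · tan δ = -1.9084 ≤ −1, so the Sun never sets (polar day) and h₀ = π.
Daylight = 2h₀/(2π) × 24.00 h = (3.1416/π) × 24.00 = 24.00 h.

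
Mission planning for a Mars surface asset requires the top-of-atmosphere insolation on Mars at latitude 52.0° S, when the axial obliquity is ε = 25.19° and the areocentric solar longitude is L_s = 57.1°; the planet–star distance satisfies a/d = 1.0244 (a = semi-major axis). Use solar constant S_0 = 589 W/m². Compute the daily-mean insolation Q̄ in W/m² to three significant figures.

sin δ = sin 25.19° × sin 57.1° = 0.35736, so δ = +20.938°.
cos h₀ = −tan(-52.0°) tan(+20.938°) = 0.4897, h₀ = 1.0590 rad.
Bracket: h₀ sin ϕ sin δ + cos ϕ cos δ sin h₀ = 1.0590×-0.78801×0.35736 + 0.61566×0.93397×0.87187 = -0.298218 + 0.501332 = 0.203114.
Inverse-square distance factor (a/d)² = 1.0244² = 1.049395.
Q̄ = (S_0/π) × 1.049395 × [bracket] = (589/π) × 1.049395 × 0.203114 = 39.96 W/m².

Q̄ ≈ 40.0 W/m²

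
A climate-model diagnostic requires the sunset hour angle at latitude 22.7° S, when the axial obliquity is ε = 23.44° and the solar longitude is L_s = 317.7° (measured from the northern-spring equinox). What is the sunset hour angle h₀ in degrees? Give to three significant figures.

h₀ = 96.7°

Solar declination: sin δ = sin ε · sin L_s = sin 23.44° × sin 317.7° = -0.26772, so δ = -15.528°.
cos h₀ = −tan ϕ · tan δ = −tan(-22.7°) × tan(-15.528°) = -0.1162, so h₀ = 1.6873 rad = 96.67°.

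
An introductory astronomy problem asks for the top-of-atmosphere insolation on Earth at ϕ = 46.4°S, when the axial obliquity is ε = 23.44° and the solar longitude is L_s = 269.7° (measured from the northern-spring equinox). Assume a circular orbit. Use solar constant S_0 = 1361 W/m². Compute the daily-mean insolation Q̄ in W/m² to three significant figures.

Q̄ ≈ 499 W/m²

Solar declination: sin δ = sin ε · sin L_s = sin 23.44° × sin 269.7° = -0.39778, so δ = -23.440°.
cos h₀ = −tan(-46.4°) tan(-23.440°) = -0.4553, h₀ = 2.0435 rad.
Bracket: h₀ sin ϕ sin δ + cos ϕ cos δ sin h₀ = 2.0435×-0.72417×-0.39778 + 0.68962×0.91748×0.89035 = 0.588651 + 0.563336 = 1.151987.
Q̄ = (S_0/π) × [bracket] = (1361/π) × 1.151987 = 499.1 W/m².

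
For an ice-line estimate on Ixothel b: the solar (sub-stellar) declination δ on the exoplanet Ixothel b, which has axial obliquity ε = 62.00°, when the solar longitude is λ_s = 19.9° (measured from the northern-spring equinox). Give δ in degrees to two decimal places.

δ = +17.49°

sin δ = sin ε · sin λ_s = sin 62.00° × sin 19.9° = 0.300537.
δ = arcsin(0.300537) = +17.49°.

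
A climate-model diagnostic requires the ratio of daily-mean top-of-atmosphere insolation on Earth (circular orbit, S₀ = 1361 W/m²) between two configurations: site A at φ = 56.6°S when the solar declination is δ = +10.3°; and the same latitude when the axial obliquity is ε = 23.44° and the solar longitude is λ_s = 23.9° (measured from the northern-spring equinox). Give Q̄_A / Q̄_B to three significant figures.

Q̄_A / Q̄_B ≈ 0.940

— Configuration A (φ=-56.6°):
cos H₀ = −tan(-56.6°) tan(+10.300°) = 0.2756, H₀ = 1.2916 rad.
Bracket: H₀ sin φ sin δ + cos φ cos δ sin H₀ = 1.2916×-0.83485×0.17880 + 0.55048×0.98389×0.96127 = -0.192799 + 0.520635 = 0.327836.
Q̄ = (S₀/π) × [bracket] = (1361/π) × 0.327836 = 142.03 W/m².
— Configuration B (φ=-56.6°):
Solar declination: sin δ = sin ε · sin λ_s = sin 23.44° × sin 23.9° = 0.16116, so δ = +9.274°.
cos H₀ = −tan(-56.6°) tan(+9.274°) = 0.2477, H₀ = 1.3205 rad.
Bracket: H₀ sin φ sin δ + cos φ cos δ sin H₀ = 1.3205×-0.83485×0.16116 + 0.55048×0.98693×0.96885 = -0.177666 + 0.526362 = 0.348696.
Q̄ = (S₀/π) × [bracket] = (1361/π) × 0.348696 = 151.06 W/m².
Ratio Q̄_A / Q̄_B = 142.03 / 151.06 = 0.9402.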